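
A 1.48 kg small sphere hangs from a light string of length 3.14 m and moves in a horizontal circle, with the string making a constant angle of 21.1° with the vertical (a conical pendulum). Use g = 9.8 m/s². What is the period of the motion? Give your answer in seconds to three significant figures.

r = L sinθ = 1.130 m. From T sinθ = mω²r and T cosθ = mg: tanθ = ω²r/g, so ω² = g tanθ / r = g/(L cosθ).
ω = √(g/(L cosθ)) = √(9.8/(3.14 × 0.9330)) = √3.345 = 1.829 rad/s.
Period = 2π/ω = 3.435 s.

3.44 s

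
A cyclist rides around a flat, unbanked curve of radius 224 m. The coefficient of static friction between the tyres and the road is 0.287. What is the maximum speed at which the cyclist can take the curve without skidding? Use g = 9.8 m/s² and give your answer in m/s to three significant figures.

25.1 m/s

On a flat curve, static friction is the only horizontal force, so it must supply the full centripetal force: μ_s m g = m v²/r.
Mass cancels: v_max = √(μ_s g r) = √(0.287 × 9.8 × 224) = √630.0 = 25.10 m/s.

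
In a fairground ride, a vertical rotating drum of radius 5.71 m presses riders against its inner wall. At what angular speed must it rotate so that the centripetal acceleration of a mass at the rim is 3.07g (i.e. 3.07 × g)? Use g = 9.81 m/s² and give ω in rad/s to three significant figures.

2.30 rad/s

Centripetal acceleration a_c = ω²r. Setting ω²r = 3.07g:
ω = √(3.07g / r) = √(3.07 × 9.81 / 5.71) = √5.274 = 2.297 rad/s.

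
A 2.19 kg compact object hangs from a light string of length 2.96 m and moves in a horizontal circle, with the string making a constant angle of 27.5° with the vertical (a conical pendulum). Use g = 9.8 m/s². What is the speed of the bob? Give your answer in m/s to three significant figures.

The radius of the circle is r = L sinθ = 2.96 × sin 27.5° = 1.367 m.
Horizontally T sinθ = mv²/r and vertically T cosθ = mg, so tanθ = v²/(rg).
v = √(r g tanθ) = √(1.367 × 9.8 × 0.5206) = √6.973 = 2.641 m/s.

2.64 m/s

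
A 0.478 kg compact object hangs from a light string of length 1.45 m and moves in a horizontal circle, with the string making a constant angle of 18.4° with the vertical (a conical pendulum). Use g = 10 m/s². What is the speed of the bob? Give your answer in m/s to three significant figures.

The radius of the circle is r = L sinθ = 1.45 × sin 18.4° = 0.4577 m.
Horizontally T sinθ = mv²/r and vertically T cosθ = mg, so tanθ = v²/(rg).
v = √(r g tanθ) = √(0.4577 × 10.0 × 0.3327) = √1.523 = 1.234 m/s.

1.23 m/s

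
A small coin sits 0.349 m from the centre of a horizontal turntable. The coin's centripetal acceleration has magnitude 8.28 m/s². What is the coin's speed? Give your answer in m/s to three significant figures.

a_c = v²/r ⇒ v = √(a_c · r) = √(8.28 × 0.349) = √2.890 = 1.700 m/s.

1.70 m/s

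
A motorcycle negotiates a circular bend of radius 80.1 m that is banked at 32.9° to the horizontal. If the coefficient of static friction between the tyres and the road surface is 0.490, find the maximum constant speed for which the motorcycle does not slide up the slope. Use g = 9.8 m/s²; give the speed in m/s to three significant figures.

36.1 m/s

At the maximum speed, friction acts down the slope at its limiting value f = μN. Radially (horizontal, toward centre): N sinθ + μN cosθ = mv²/r. Vertically: N cosθ − μN sinθ = mg.
Dividing: v² = r g (sinθ + μcosθ)/(cosθ − μsinθ).
sinθ + μcosθ = 0.5432 + 0.490×0.8396 = 0.9546; cosθ − μsinθ = 0.8396 − 0.490×0.5432 = 0.5735.
v² = 80.1 × 9.8 × 0.9546/0.5735 = 1307 m²/s², so v = 36.15 m/s.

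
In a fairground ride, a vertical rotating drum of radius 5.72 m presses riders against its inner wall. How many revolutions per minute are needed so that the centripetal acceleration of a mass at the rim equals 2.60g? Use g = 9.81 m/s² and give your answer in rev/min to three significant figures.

Require ω²r = 2.60g, so ω = √(2.60 × 9.81/5.72) = 2.112 rad/s.
In rev/min: ω × 60/(2π) = 2.112 × 60/(2π) = 20.16 rev/min.

20.2 rev/min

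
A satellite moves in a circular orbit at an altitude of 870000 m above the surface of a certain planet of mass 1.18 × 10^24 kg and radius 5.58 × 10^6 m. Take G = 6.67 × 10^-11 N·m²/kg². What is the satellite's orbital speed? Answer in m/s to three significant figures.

Orbital radius r = R + h = 5.58 × 10^6 + 870000 = 6.450 × 10^6 m.
Gravity supplies the centripetal force: G M m / r² = m v² / r, so v = √(GM/r).
v = √(6.67 × 10^-11 × 1.18 × 10^24 / 6.450 × 10^6) = √(1.220 × 10^7) = 3493 m/s.

3490 m/s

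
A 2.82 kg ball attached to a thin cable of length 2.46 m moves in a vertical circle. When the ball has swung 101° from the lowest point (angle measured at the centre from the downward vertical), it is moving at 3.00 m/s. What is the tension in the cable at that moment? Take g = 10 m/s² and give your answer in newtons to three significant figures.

Take the radial direction toward the centre of the circle as positive. The component of the weight along the string toward the centre is −mg cos φ (φ measured from the bottom), so Newton's second law along the string gives T − mg cos φ = m v²/r.
cos 101° = -0.1908, so T = m(v²/r + g cos φ) = 2.82 × ((3.00)²/2.46 + 10.0 × -0.1908) = 2.82 × (3.659 + (-1.908)) = 2.82 × 1.750 = 4.936 N.

4.94 N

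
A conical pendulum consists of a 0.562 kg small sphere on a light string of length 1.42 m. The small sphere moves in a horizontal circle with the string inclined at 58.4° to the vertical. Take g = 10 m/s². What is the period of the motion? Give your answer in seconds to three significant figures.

1.71 s

r = L sinθ = 1.209 m. From T sinθ = mω²r and T cosθ = mg: tanθ = ω²r/g, so ω² = g tanθ / r = g/(L cosθ).
ω = √(g/(L cosθ)) = √(10.0/(1.42 × 0.5240)) = √13.44 = 3.666 rad/s.
Period = 2π/ω = 1.714 s.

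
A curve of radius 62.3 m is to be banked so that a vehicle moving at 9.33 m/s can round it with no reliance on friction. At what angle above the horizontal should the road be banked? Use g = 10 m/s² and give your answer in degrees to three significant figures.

7.95°

For a frictionless banked turn: horizontally N sinθ = mv²/r and vertically N cosθ = mg.
Dividing: tanθ = v²/(r g) = (9.33)²/(62.3 × 10.0) = 87.05/623.0 = 0.1397.
θ = arctan(0.1397) = 7.954°.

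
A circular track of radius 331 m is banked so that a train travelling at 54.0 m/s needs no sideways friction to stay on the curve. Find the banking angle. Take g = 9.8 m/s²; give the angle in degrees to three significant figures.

For a frictionless banked turn: horizontally N sinθ = mv²/r and vertically N cosθ = mg.
Dividing: tanθ = v²/(r g) = (54.0)²/(331 × 9.8) = 2916/3244 = 0.8989.
θ = arctan(0.8989) = 41.95°.

42.0°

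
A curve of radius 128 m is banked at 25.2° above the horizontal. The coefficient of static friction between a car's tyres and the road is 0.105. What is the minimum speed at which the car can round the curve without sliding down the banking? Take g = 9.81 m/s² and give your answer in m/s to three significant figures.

At the minimum speed, friction acts up the slope at its limiting value f = μN. Radially (horizontal, toward centre): N sinθ − μN cosθ = mv²/r. Vertically: N cosθ + μN sinθ = mg.
Dividing: v² = r g (sinθ − μcosθ)/(cosθ + μsinθ).
sinθ − μcosθ = 0.4258 − 0.105×0.9048 = 0.3308; cosθ + μsinθ = 0.9048 + 0.105×0.4258 = 0.9495.
v² = 128 × 9.81 × 0.3308/0.9495 = 437.4 m²/s², so v = 20.91 m/s.

20.9 m/s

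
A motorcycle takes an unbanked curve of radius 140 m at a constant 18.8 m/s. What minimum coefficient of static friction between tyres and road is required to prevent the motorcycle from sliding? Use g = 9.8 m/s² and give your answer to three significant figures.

Friction provides the centripetal force: μ_s m g = m v²/r, so μ_s = v²/(g r) = (18.80)²/(9.8 × 140) = 353.4/1372 = 0.2576.

0.258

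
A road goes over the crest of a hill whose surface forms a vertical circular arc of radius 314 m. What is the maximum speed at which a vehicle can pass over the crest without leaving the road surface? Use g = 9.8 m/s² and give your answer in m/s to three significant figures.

At the crest the centre of the circle is below the vehicle, so the net downward (centripetal) force is mg − N = mv²/r.
The vehicle leaves the road when N → 0, giving v_max = √(g r) = √(9.8 × 314) = 55.47 m/s.

55.5 m/s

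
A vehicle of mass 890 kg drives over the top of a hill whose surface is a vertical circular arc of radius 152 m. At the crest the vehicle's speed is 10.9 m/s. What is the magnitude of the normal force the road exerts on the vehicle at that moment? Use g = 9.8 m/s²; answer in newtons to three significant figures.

At the crest the centripetal acceleration points downward (toward the centre of the arc), so mg − N = mv²/r.
N = m(g − v²/r) = 890 × (9.8 − (10.9)²/152) = 890 × (9.8 − 0.7816) = 890 × 9.018 = 8026 N.

8030 N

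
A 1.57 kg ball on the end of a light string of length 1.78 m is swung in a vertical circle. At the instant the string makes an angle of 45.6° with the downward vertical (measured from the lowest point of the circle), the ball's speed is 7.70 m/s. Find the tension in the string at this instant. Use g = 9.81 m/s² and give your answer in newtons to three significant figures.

63.1 N

Take the radial direction toward the centre of the circle as positive. The component of the weight along the string toward the centre is −mg cos φ (φ measured from the bottom), so Newton's second law along the string gives T − mg cos φ = m v²/r.
cos 45.6° = 0.6997, so T = m(v²/r + g cos φ) = 1.57 × ((7.70)²/1.78 + 9.81 × 0.6997) = 1.57 × (33.31 + (6.864)) = 1.57 × 40.17 = 63.07 N.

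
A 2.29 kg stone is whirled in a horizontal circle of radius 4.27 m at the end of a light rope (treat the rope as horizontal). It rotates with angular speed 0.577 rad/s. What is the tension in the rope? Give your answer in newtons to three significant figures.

3.26 N

v = ωr = 0.577 × 4.27 = 2.464 m/s.
The tension is the only horizontal force, so it supplies the full centripetal force: T = m v²/r = 2.29 × (2.464)²/4.27 = 2.29 × 6.070/4.27 = 3.255 N.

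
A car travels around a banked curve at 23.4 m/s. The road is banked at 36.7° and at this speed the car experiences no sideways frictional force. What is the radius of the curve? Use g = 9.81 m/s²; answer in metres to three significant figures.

74.9 m

Frictionless banking: tanθ = v²/(rg), so r = v²/(g tanθ).
r = (23.4)²/(9.81 × tan 36.7°) = 547.6/(9.81 × 0.7454) = 547.6/7.312 = 74.88 m.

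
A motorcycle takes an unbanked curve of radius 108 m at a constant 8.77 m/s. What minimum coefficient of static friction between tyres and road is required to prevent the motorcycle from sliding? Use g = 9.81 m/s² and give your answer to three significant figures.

Friction provides the centripetal force: μ_s m g = m v²/r, so μ_s = v²/(g r) = (8.770)²/(9.81 × 108) = 76.91/1059 = 0.07259.

0.0726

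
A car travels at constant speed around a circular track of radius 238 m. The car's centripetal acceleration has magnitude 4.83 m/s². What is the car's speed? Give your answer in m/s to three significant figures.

33.9 m/s

a_c = v²/r ⇒ v = √(a_c · r) = √(4.83 × 238) = √1150 = 33.90 m/s.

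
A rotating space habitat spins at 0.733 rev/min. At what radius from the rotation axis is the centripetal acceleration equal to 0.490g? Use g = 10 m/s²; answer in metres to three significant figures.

ω = 0.733 rev/min × 2π/60 = 0.07676 rad/s.
a_c = ω²r = 0.490g ⇒ r = 0.490 × 10.0 / (0.07676)² = 4.900/0.005892 = 831.6 m.

832 m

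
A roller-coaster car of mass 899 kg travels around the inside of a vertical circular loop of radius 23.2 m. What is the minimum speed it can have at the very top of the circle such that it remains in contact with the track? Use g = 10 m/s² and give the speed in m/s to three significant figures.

At the highest point the centre is directly below, so both the weight and N act inward: N + mg = mv²/r.
At minimum speed N → 0, so mg = mv_min²/r ⇒ v_min = √(g r) = √(10.0 × 23.2) = 15.23 m/s.

15.2 m/s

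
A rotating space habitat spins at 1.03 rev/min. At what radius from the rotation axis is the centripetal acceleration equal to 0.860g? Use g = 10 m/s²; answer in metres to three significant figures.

739 m

ω = 1.03 rev/min × 2π/60 = 0.1079 rad/s.
a_c = ω²r = 0.860g ⇒ r = 0.860 × 10.0 / (0.1079)² = 8.600/0.01163 = 739.2 m.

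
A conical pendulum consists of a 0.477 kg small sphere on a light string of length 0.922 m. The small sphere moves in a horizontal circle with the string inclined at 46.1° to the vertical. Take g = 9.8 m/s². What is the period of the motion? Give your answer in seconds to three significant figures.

1.60 s

r = L sinθ = 0.6643 m. From T sinθ = mω²r and T cosθ = mg: tanθ = ω²r/g, so ω² = g tanθ / r = g/(L cosθ).
ω = √(g/(L cosθ)) = √(9.8/(0.922 × 0.6934)) = √15.33 = 3.915 rad/s.
Period = 2π/ω = 1.605 s.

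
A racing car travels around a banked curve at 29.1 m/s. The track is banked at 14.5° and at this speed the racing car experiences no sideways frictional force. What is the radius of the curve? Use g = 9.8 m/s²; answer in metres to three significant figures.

334 m

Frictionless banking: tanθ = v²/(rg), so r = v²/(g tanθ).
r = (29.1)²/(9.8 × tan 14.5°) = 846.8/(9.8 × 0.2586) = 846.8/2.534 = 334.1 m.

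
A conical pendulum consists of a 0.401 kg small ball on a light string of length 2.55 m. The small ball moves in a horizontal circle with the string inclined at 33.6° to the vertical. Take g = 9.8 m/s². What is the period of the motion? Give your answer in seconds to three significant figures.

2.93 s

r = L sinθ = 1.411 m. From T sinθ = mω²r and T cosθ = mg: tanθ = ω²r/g, so ω² = g tanθ / r = g/(L cosθ).
ω = √(g/(L cosθ)) = √(9.8/(2.55 × 0.8329)) = √4.614 = 2.148 rad/s.
Period = 2π/ω = 2.925 s.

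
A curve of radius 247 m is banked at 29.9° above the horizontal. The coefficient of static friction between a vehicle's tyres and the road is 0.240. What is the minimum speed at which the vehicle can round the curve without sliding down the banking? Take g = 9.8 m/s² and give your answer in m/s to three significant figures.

26.7 m/s

At the minimum speed, friction acts up the slope at its limiting value f = μN. Radially (horizontal, toward centre): N sinθ − μN cosθ = mv²/r. Vertically: N cosθ + μN sinθ = mg.
Dividing: v² = r g (sinθ − μcosθ)/(cosθ + μsinθ).
sinθ − μcosθ = 0.4985 − 0.240×0.8669 = 0.2904; cosθ + μsinθ = 0.8669 + 0.240×0.4985 = 0.9865.
v² = 247 × 9.8 × 0.2904/0.9865 = 712.6 m²/s², so v = 26.69 m/s.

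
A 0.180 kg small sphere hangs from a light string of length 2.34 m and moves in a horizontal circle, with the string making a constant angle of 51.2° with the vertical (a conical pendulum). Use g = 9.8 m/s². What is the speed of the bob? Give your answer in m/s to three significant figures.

The radius of the circle is r = L sinθ = 2.34 × sin 51.2° = 1.824 m.
Horizontally T sinθ = mv²/r and vertically T cosθ = mg, so tanθ = v²/(rg).
v = √(r g tanθ) = √(1.824 × 9.8 × 1.244) = √22.23 = 4.715 m/s.

4.71 m/s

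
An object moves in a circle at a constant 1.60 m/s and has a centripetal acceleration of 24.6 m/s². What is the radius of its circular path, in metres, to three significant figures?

a_c = v²/r ⇒ r = v²/a_c = (1.60)²/24.6 = 2.560/24.6 = 0.1041 m.

0.104 m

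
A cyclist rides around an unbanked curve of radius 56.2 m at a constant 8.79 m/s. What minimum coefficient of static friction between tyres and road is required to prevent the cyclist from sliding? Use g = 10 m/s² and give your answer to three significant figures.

0.137

Friction provides the centripetal force: μ_s m g = m v²/r, so μ_s = v²/(g r) = (8.790)²/(10.0 × 56.2) = 77.26/562.0 = 0.1375.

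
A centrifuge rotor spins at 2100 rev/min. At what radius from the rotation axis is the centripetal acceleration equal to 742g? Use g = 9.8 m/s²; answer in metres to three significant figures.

ω = 2100 rev/min × 2π/60 = 219.9 rad/s.
a_c = ω²r = 742g ⇒ r = 742 × 9.8 / (219.9)² = 7272/48360 = 0.1504 m.

0.150 m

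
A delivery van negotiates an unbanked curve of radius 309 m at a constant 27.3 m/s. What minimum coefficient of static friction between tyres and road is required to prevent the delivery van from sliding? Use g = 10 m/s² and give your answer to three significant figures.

0.241

Friction provides the centripetal force: μ_s m g = m v²/r, so μ_s = v²/(g r) = (27.30)²/(10.0 × 309) = 745.3/3090 = 0.2412.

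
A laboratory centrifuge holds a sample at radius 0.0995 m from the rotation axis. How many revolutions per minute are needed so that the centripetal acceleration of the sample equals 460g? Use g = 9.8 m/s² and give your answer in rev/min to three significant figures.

Require ω²r = 460g, so ω = √(460 × 9.8/0.0995) = 212.9 rad/s.
In rev/min: ω × 60/(2π) = 212.9 × 60/(2π) = 2033 rev/min.

2030 rev/min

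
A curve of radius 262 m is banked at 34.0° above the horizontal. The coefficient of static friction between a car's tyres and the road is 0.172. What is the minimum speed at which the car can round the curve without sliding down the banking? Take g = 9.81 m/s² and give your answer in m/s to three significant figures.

34.0 m/s

At the minimum speed, friction acts up the slope at its limiting value f = μN. Radially (horizontal, toward centre): N sinθ − μN cosθ = mv²/r. Vertically: N cosθ + μN sinθ = mg.
Dividing: v² = r g (sinθ − μcosθ)/(cosθ + μsinθ).
sinθ − μcosθ = 0.5592 − 0.172×0.8290 = 0.4166; cosθ + μsinθ = 0.8290 + 0.172×0.5592 = 0.9252.
v² = 262 × 9.81 × 0.4166/0.9252 = 1157 m²/s², so v = 34.02 m/s.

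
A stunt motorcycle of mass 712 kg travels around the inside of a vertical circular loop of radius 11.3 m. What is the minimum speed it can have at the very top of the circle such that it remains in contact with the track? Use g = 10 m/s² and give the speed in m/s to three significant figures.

At the highest point the centre is directly below, so both the weight and N act inward: N + mg = mv²/r.
At minimum speed N → 0, so mg = mv_min²/r ⇒ v_min = √(g r) = √(10.0 × 11.3) = 10.63 m/s.

10.6 m/s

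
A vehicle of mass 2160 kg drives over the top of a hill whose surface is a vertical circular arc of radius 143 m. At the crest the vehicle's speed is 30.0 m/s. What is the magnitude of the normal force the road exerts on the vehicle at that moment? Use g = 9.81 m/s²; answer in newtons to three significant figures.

7600 N

At the crest the centripetal acceleration points downward (toward the centre of the arc), so mg − N = mv²/r.
N = m(g − v²/r) = 2160 × (9.81 − (30.0)²/143) = 2160 × (9.81 − 6.294) = 2160 × 3.516 = 7595 N.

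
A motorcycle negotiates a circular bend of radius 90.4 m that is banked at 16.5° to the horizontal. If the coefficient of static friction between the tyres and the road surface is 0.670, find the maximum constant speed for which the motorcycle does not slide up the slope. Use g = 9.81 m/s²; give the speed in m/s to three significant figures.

32.7 m/s

At the maximum speed, friction acts down the slope at its limiting value f = μN. Radially (horizontal, toward centre): N sinθ + μN cosθ = mv²/r. Vertically: N cosθ − μN sinθ = mg.
Dividing: v² = r g (sinθ + μcosθ)/(cosθ − μsinθ).
sinθ + μcosθ = 0.2840 + 0.670×0.9588 = 0.9264; cosθ − μsinθ = 0.9588 − 0.670×0.2840 = 0.7685.
v² = 90.4 × 9.81 × 0.9264/0.7685 = 1069 m²/s², so v = 32.70 m/s.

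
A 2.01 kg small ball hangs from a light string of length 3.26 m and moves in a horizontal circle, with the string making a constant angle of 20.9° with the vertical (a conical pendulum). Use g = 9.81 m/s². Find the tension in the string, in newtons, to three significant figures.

21.1 N

Vertically the bob has no acceleration, so T cosθ = mg.
T = mg/cosθ = 2.01 × 9.81 / cos 20.9° = 19.72/0.9342 = 21.11 N.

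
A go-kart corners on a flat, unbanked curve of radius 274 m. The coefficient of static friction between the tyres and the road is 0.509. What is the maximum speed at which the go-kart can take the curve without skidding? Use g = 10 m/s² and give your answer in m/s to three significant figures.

On a flat curve, static friction is the only horizontal force, so it must supply the full centripetal force: μ_s m g = m v²/r.
Mass cancels: v_max = √(μ_s g r) = √(0.509 × 10.0 × 274) = √1395 = 37.35 m/s.

37.3 m/s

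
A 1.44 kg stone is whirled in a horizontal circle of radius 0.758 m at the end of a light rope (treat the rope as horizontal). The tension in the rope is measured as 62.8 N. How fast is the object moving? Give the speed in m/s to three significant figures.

T = m v²/r ⇒ v = √(T r / m) = √(62.8 × 0.758 / 1.44) = √33.06 = 5.750 m/s.

5.75 m/s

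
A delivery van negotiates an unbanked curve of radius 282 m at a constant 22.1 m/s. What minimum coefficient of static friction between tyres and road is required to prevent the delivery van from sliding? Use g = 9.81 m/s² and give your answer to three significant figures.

0.177

Friction provides the centripetal force: μ_s m g = m v²/r, so μ_s = v²/(g r) = (22.10)²/(9.81 × 282) = 488.4/2766 = 0.1765.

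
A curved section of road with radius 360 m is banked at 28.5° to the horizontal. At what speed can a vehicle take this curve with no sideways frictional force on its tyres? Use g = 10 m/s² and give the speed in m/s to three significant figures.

44.2 m/s

On a frictionless banked curve, N sinθ = mv²/r and N cosθ = mg, so tanθ = v²/(rg).
v = √(r g tanθ) = √(360 × 10.0 × tan 28.5°) = √(360 × 10.0 × 0.5430) = √1955 = 44.21 m/s.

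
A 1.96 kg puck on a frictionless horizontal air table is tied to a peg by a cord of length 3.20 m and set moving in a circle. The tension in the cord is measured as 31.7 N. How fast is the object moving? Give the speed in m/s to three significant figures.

T = m v²/r ⇒ v = √(T r / m) = √(31.7 × 3.20 / 1.96) = √51.76 = 7.194 m/s.

7.19 m/s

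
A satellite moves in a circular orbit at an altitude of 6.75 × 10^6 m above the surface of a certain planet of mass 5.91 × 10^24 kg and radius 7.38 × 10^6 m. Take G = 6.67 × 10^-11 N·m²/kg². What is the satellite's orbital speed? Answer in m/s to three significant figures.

5280 m/s

Orbital radius r = R + h = 7.38 × 10^6 + 6.75 × 10^6 = 1.413 × 10^7 m.
Gravity supplies the centripetal force: G M m / r² = m v² / r, so v = √(GM/r).
v = √(6.67 × 10^-11 × 5.91 × 10^24 / 1.413 × 10^7) = √(2.790 × 10^7) = 5282 m/s.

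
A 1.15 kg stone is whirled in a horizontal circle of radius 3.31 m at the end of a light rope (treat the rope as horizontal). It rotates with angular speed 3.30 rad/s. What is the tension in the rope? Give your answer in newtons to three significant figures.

v = ωr = 3.30 × 3.31 = 10.92 m/s.
The tension is the only horizontal force, so it supplies the full centripetal force: T = m v²/r = 1.15 × (10.92)²/3.31 = 1.15 × 119.3/3.31 = 41.45 N.

41.5 N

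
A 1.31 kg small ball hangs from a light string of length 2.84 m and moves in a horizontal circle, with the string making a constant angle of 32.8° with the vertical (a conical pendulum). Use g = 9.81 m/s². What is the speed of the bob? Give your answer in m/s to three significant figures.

The radius of the circle is r = L sinθ = 2.84 × sin 32.8° = 1.538 m.
Horizontally T sinθ = mv²/r and vertically T cosθ = mg, so tanθ = v²/(rg).
v = √(r g tanθ) = √(1.538 × 9.81 × 0.6445) = √9.726 = 3.119 m/s.

3.12 m/s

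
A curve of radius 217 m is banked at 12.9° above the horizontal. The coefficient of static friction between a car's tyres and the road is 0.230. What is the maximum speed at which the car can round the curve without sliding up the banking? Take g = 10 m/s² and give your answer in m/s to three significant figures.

At the maximum speed, friction acts down the slope at its limiting value f = μN. Radially (horizontal, toward centre): N sinθ + μN cosθ = mv²/r. Vertically: N cosθ − μN sinθ = mg.
Dividing: v² = r g (sinθ + μcosθ)/(cosθ − μsinθ).
sinθ + μcosθ = 0.2233 + 0.230×0.9748 = 0.4474; cosθ − μsinθ = 0.9748 − 0.230×0.2233 = 0.9234.
v² = 217 × 10.0 × 0.4474/0.9234 = 1051 m²/s², so v = 32.43 m/s.

32.4 m/s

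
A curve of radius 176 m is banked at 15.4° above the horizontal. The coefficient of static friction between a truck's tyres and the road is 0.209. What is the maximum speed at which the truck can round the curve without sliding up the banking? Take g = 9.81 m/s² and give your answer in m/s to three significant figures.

At the maximum speed, friction acts down the slope at its limiting value f = μN. Radially (horizontal, toward centre): N sinθ + μN cosθ = mv²/r. Vertically: N cosθ − μN sinθ = mg.
Dividing: v² = r g (sinθ + μcosθ)/(cosθ − μsinθ).
sinθ + μcosθ = 0.2656 + 0.209×0.9641 = 0.4671; cosθ − μsinθ = 0.9641 − 0.209×0.2656 = 0.9086.
v² = 176 × 9.81 × 0.4671/0.9086 = 887.5 m²/s², so v = 29.79 m/s.

29.8 m/s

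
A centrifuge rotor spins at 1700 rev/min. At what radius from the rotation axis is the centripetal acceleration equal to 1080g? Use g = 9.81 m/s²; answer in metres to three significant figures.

0.334 m

ω = 1700 rev/min × 2π/60 = 178.0 rad/s.
a_c = ω²r = 1080g ⇒ r = 1080 × 9.81 / (178.0)² = 10590/31690 = 0.3343 m.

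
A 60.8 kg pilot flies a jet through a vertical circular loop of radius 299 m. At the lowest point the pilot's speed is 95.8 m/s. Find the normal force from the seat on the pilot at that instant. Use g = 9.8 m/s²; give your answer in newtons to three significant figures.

At the lowest point, N points up (toward the centre) and the weight mg points down (away from the centre), so the net inward force is N − mg = mv²/r.
N = m(v²/r + g) = 60.8 × ((95.8)²/299 + 9.8) = 60.8 × (30.69 + 9.8) = 60.8 × 40.49 = 2462 N.

2460 N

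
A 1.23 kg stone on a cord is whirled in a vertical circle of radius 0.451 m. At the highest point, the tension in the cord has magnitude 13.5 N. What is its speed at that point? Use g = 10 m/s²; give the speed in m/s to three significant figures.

At the top, T + mg = mv²/r, so v = √(r(T/m + g)) = √(0.451 × (13.5/1.23 + 10.0)) = √(0.451 × 20.98) = √9.460 = 3.076 m/s.

3.08 m/s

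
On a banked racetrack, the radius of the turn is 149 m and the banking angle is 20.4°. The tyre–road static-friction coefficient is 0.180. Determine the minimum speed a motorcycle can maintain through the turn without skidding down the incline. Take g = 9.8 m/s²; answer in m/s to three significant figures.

At the minimum speed, friction acts up the slope at its limiting value f = μN. Radially (horizontal, toward centre): N sinθ − μN cosθ = mv²/r. Vertically: N cosθ + μN sinθ = mg.
Dividing: v² = r g (sinθ − μcosθ)/(cosθ + μsinθ).
sinθ − μcosθ = 0.3486 − 0.180×0.9373 = 0.1799; cosθ + μsinθ = 0.9373 + 0.180×0.3486 = 1.000.
v² = 149 × 9.8 × 0.1799/1.000 = 262.6 m²/s², so v = 16.21 m/s.

16.2 m/s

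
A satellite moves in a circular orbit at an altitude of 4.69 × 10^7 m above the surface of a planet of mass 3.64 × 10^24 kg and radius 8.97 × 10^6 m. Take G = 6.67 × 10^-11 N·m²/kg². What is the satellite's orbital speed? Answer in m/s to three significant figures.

Orbital radius r = R + h = 8.97 × 10^6 + 4.69 × 10^7 = 5.587 × 10^7 m.
Gravity supplies the centripetal force: G M m / r² = m v² / r, so v = √(GM/r).
v = √(6.67 × 10^-11 × 3.64 × 10^24 / 5.587 × 10^7) = √(4.346 × 10^6) = 2085 m/s.

2080 m/s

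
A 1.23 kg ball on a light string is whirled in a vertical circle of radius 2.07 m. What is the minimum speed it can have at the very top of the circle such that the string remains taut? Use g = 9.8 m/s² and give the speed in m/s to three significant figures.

At the top, both weight mg and T point toward the centre: T + mg = mv²/r.
At minimum speed T → 0, so mg = mv_min²/r ⇒ v_min = √(g r) = √(9.8 × 2.07) = 4.504 m/s.

4.50 m/s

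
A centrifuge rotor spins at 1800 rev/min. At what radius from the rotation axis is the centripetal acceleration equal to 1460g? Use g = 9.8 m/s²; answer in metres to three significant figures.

0.403 m

ω = 1800 rev/min × 2π/60 = 188.5 rad/s.
a_c = ω²r = 1460g ⇒ r = 1460 × 9.8 / (188.5)² = 14310/35530 = 0.4027 m.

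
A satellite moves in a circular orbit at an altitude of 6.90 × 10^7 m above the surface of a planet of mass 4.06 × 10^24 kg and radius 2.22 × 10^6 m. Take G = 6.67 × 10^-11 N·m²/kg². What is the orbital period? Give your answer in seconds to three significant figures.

229000 s

r = R + h = 2.22 × 10^6 + 6.90 × 10^7 = 7.122 × 10^7 m. Gravity provides the centripetal force: G M m / r² = m v² / r ⇒ v = √(GM/r) = 1950 m/s.
T = 2πr/v = 2π × 7.122 × 10^7 / 1950 = 229500 s.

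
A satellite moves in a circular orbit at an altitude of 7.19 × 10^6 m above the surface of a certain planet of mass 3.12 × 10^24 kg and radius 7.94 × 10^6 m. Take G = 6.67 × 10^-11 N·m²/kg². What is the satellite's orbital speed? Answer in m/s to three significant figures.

3710 m/s

Orbital radius r = R + h = 7.94 × 10^6 + 7.19 × 10^6 = 1.513 × 10^7 m.
Gravity supplies the centripetal force: G M m / r² = m v² / r, so v = √(GM/r).
v = √(6.67 × 10^-11 × 3.12 × 10^24 / 1.513 × 10^7) = √(1.375 × 10^7) = 3709 m/s.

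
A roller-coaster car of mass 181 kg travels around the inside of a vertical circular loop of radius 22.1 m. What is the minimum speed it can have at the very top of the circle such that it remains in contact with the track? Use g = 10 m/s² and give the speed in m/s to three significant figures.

At the highest point the centre is directly below, so both the weight and N act inward: N + mg = mv²/r.
At minimum speed N → 0, so mg = mv_min²/r ⇒ v_min = √(g r) = √(10.0 × 22.1) = 14.87 m/s.

14.9 m/s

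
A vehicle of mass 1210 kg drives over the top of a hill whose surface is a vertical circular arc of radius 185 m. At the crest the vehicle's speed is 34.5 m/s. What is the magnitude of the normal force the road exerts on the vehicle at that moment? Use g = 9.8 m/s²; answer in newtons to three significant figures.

4070 N

At the crest the centripetal acceleration points downward (toward the centre of the arc), so mg − N = mv²/r.
N = m(g − v²/r) = 1210 × (9.8 − (34.5)²/185) = 1210 × (9.8 − 6.434) = 1210 × 3.366 = 4073 N.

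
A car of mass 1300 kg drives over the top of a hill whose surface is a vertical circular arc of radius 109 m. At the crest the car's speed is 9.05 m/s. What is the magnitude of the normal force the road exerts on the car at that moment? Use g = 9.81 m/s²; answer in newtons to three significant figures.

At the crest the centripetal acceleration points downward (toward the centre of the arc), so mg − N = mv²/r.
N = m(g − v²/r) = 1300 × (9.81 − (9.05)²/109) = 1300 × (9.81 − 0.7514) = 1300 × 9.059 = 11780 N.

11800 N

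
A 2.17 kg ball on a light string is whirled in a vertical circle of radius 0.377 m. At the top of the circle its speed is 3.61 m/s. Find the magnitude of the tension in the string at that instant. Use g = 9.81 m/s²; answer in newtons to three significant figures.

At the top, both T and the weight mg point inward (toward the centre), so T + mg = mv²/r.
T = m(v²/r − g) = 2.17 × ((3.61)²/0.377 − 9.81) = 2.17 × (34.57 − 9.81) = 2.17 × 24.76 = 53.72 N.

53.7 N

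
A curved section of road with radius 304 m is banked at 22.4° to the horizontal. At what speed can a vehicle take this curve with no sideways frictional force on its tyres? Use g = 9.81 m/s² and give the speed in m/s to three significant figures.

35.1 m/s

On a frictionless banked curve, N sinθ = mv²/r and N cosθ = mg, so tanθ = v²/(rg).
v = √(r g tanθ) = √(304 × 9.81 × tan 22.4°) = √(304 × 9.81 × 0.4122) = √1229 = 35.06 m/s.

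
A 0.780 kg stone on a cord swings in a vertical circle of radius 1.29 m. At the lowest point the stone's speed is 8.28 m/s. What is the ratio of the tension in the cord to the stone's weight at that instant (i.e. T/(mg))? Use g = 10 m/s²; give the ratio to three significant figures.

At the bottom, T − mg = mv²/r, so T = m(v²/r + g) and T/(mg) = v²/(rg) + 1 = (8.28)²/(1.29 × 10.0) + 1 = 5.315 + 1 = 6.315.

6.31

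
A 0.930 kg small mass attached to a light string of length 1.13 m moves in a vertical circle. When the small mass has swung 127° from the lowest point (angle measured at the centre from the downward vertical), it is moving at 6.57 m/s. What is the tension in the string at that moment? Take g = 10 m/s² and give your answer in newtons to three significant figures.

29.9 N

Take the radial direction toward the centre of the circle as positive. The component of the weight along the string toward the centre is −mg cos φ (φ measured from the bottom), so Newton's second law along the string gives T − mg cos φ = m v²/r.
cos 127° = -0.6018, so T = m(v²/r + g cos φ) = 0.930 × ((6.57)²/1.13 + 10.0 × -0.6018) = 0.930 × (38.20 + (-6.018)) = 0.930 × 32.18 = 29.93 N.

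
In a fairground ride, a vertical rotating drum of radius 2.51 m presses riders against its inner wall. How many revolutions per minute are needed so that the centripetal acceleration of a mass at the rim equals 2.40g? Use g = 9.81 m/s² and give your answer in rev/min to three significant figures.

29.2 rev/min

Require ω²r = 2.40g, so ω = √(2.40 × 9.81/2.51) = 3.063 rad/s.
In rev/min: ω × 60/(2π) = 3.063 × 60/(2π) = 29.25 rev/min.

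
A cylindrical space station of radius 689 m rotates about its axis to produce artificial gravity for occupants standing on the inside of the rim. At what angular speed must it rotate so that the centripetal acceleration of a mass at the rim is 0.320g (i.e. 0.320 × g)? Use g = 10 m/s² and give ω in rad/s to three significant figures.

Centripetal acceleration a_c = ω²r. Setting ω²r = 0.320g:
ω = √(0.320g / r) = √(0.320 × 10.0 / 689) = √0.004644 = 0.06815 rad/s.

0.0681 rad/s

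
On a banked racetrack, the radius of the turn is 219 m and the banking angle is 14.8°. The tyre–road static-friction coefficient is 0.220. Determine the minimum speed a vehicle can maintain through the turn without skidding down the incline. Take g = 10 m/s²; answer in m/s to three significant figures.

At the minimum speed, friction acts up the slope at its limiting value f = μN. Radially (horizontal, toward centre): N sinθ − μN cosθ = mv²/r. Vertically: N cosθ + μN sinθ = mg.
Dividing: v² = r g (sinθ − μcosθ)/(cosθ + μsinθ).
sinθ − μcosθ = 0.2554 − 0.220×0.9668 = 0.04274; cosθ + μsinθ = 0.9668 + 0.220×0.2554 = 1.023.
v² = 219 × 10.0 × 0.04274/1.023 = 91.50 m²/s², so v = 9.566 m/s.

9.57 m/s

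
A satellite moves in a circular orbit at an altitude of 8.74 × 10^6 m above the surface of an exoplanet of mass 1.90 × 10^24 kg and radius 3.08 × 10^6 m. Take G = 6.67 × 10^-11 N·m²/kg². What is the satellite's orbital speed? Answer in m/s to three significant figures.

3270 m/s

Orbital radius r = R + h = 3.08 × 10^6 + 8.74 × 10^6 = 1.182 × 10^7 m.
Gravity supplies the centripetal force: G M m / r² = m v² / r, so v = √(GM/r).
v = √(6.67 × 10^-11 × 1.90 × 10^24 / 1.182 × 10^7) = √(1.072 × 10^7) = 3274 m/s.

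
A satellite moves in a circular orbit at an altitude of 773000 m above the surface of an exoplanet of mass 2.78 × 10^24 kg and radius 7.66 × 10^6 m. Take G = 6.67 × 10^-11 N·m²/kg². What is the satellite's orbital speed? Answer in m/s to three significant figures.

Orbital radius r = R + h = 7.66 × 10^6 + 773000 = 8.433 × 10^6 m.
Gravity supplies the centripetal force: G M m / r² = m v² / r, so v = √(GM/r).
v = √(6.67 × 10^-11 × 2.78 × 10^24 / 8.433 × 10^6) = √(2.199 × 10^7) = 4689 m/s.

4690 m/s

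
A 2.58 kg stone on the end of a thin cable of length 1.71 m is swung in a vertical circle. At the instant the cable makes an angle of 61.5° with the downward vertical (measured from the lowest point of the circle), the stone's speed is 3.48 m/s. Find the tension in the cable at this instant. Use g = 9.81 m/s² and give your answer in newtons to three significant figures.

30.3 N

Take the radial direction toward the centre of the circle as positive. The component of the weight along the string toward the centre is −mg cos φ (φ measured from the bottom), so Newton's second law along the string gives T − mg cos φ = m v²/r.
cos 61.5° = 0.4772, so T = m(v²/r + g cos φ) = 2.58 × ((3.48)²/1.71 + 9.81 × 0.4772) = 2.58 × (7.082 + (4.681)) = 2.58 × 11.76 = 30.35 N.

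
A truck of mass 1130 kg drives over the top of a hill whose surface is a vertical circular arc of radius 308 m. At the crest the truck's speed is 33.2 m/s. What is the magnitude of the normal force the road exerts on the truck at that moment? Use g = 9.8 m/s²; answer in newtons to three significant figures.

7030 N

At the crest the centripetal acceleration points downward (toward the centre of the arc), so mg − N = mv²/r.
N = m(g − v²/r) = 1130 × (9.8 − (33.2)²/308) = 1130 × (9.8 − 3.579) = 1130 × 6.221 = 7030 N.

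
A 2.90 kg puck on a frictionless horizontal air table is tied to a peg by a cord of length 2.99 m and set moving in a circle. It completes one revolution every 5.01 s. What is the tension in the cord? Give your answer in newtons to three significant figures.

13.6 N

v = 2πr/T = 2π × 2.99/5.01 = 3.750 m/s.
The tension is the only horizontal force, so it supplies the full centripetal force: T = m v²/r = 2.90 × (3.750)²/2.99 = 2.90 × 14.06/2.99 = 13.64 N.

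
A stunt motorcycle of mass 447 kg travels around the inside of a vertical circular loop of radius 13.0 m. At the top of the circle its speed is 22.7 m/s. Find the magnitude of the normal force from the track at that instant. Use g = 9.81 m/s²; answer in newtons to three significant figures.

At the top, both N and the weight mg point inward (toward the centre), so N + mg = mv²/r.
N = m(v²/r − g) = 447 × ((22.7)²/13.0 − 9.81) = 447 × (39.64 − 9.81) = 447 × 29.83 = 13330 N.

13300 N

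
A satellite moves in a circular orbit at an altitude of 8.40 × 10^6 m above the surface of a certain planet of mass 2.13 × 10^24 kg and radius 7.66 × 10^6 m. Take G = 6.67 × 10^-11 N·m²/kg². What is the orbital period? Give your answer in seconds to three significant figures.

r = R + h = 7.66 × 10^6 + 8.40 × 10^6 = 1.606 × 10^7 m. Gravity provides the centripetal force: G M m / r² = m v² / r ⇒ v = √(GM/r) = 2974 m/s.
T = 2πr/v = 2π × 1.606 × 10^7 / 2974 = 33930 s.

33900 s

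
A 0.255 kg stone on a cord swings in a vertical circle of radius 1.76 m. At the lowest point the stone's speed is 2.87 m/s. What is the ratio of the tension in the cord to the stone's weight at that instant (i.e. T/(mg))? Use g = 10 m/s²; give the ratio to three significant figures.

At the bottom, T − mg = mv²/r, so T = m(v²/r + g) and T/(mg) = v²/(rg) + 1 = (2.87)²/(1.76 × 10.0) + 1 = 0.4680 + 1 = 1.468.

1.47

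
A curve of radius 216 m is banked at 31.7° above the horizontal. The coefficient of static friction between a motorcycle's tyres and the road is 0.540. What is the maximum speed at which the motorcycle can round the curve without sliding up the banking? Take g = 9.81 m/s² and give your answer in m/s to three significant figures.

At the maximum speed, friction acts down the slope at its limiting value f = μN. Radially (horizontal, toward centre): N sinθ + μN cosθ = mv²/r. Vertically: N cosθ − μN sinθ = mg.
Dividing: v² = r g (sinθ + μcosθ)/(cosθ − μsinθ).
sinθ + μcosθ = 0.5255 + 0.540×0.8508 = 0.9849; cosθ − μsinθ = 0.8508 − 0.540×0.5255 = 0.5671.
v² = 216 × 9.81 × 0.9849/0.5671 = 3680 m²/s², so v = 60.67 m/s.

60.7 m/s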